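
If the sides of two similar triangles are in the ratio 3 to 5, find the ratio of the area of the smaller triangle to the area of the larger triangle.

Area ratio = (side ratio)^2 = (3/5)^2 = 9:25.

9:25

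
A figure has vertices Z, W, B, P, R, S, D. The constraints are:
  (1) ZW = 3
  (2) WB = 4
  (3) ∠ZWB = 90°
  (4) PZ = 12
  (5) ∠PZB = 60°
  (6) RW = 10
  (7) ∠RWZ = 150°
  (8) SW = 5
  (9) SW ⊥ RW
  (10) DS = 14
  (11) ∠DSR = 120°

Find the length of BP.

Step 1: By the law of cosines on triangle ZWB: ZB² = 3² + 4² − 2·3·4·cos(90°) = 25, so ZB = 5.
Step 2: By the law of cosines on triangle BZP: BP² = 5² + 12² − 2·5·12·cos(60°) = 109, so BP = √109.

Therefore, the length of BP = √109.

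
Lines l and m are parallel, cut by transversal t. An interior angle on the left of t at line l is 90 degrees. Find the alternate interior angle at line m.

Alternate interior angles lie on opposite sides of the transversal, between the parallel lines.
By the alternate interior angle theorem, they are equal: 90 degrees.

90 degrees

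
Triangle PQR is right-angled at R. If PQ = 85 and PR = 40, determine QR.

Rearranging the Pythagorean theorem to solve for the unknown leg:
leg^2 = hypotenuse^2 - known_leg^2 = 7225 - 1600 = 5625
leg = sqrt(5625) = 75.

75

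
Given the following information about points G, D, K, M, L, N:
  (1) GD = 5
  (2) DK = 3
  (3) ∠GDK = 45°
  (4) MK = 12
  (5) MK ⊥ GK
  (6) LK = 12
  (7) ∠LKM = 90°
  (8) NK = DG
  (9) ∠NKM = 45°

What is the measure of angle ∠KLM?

Step 1: By the law of cosines on triangle LKM: LM² = 12² + 12² − 2·12·12·cos(90°) = 288, so LM = 12·√2.
Step 2: By the inverse law of cosines on triangle KLM: cos(∠KLM) = (12² + (12·√2)² − 12²) / (2·12·12·√2) = 288/407.29 = 0.7071, so ∠KLM = 45°.

Therefore, the measure of angle ∠KLM = 45°.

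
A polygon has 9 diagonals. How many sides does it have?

Using d = n(n - 3)/2, we solve 9 = n(n - 3)/2.
So n(n - 3) = 18.
Testing n = 6: 6 * 3 = 18 = 18. Correct.
The polygon has 6 sides.

6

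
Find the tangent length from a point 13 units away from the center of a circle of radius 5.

tangent = √(d² - r²) = √(13² - 5²) = √(169 - 25) = √144 = 12

12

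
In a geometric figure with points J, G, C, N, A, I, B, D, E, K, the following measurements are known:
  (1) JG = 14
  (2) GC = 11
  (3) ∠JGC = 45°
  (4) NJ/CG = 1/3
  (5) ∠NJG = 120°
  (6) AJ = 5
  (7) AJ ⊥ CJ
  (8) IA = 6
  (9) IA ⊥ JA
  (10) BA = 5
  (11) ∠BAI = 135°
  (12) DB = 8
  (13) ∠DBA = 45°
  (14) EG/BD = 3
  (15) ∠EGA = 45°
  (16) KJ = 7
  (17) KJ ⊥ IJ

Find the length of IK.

Step 1: By the law of cosines on triangle JAI: JI² = 5² + 6² − 2·5·6·cos(90°) = 61, so JI = √61.
Step 2: By the law of cosines on triangle IJK: IK² = √61² + 7² − 2·√61·7·cos(90°) = 110, so IK = √110.

Therefore, the length of IK = √110.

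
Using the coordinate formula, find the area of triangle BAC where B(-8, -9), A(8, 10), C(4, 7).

The Shoelace formula computes the area from vertex coordinates by summing cross products.
For vertices (-8,-9), (8,10), (4,7):
Signed sum = -8*10 - 8*-9 + 8*7 - 4*10 + 4*-9 - -8*7
= -8 + 16 + 20 = 28
Area = (1/2)|28| = 14.

14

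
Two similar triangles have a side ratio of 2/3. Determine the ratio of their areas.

The ratio of areas of similar triangles equals the square of the side ratio.
Side ratio = 2:3
Area ratio = (2/3)^2 = 4/9 = 4:9

4:9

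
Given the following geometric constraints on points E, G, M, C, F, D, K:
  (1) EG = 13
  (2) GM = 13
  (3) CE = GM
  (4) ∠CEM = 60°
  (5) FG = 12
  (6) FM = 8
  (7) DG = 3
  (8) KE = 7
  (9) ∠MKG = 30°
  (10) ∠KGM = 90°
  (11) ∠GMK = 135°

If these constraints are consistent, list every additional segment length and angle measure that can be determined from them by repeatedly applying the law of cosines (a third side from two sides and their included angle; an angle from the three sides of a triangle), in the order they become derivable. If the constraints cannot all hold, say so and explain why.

These constraints are not satisfiable: (9), (10) and (11) are the three interior angles of triangle MKG, which must sum to 180°, but 30° + 90° + 135° = 255°. No planar figure meets all of them, so nothing further can be derived.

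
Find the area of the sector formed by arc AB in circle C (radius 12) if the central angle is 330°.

Sector area = π(12²)(11/12) = 132*pi

132*pi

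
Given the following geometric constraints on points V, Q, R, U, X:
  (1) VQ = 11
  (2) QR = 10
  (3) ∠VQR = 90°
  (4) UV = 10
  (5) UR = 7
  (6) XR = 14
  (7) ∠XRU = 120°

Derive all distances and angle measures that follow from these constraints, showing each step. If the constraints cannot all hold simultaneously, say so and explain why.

The constraints are consistent.

Step 1: From VQ = 11, QR = 10, and ∠VQR = 90°, by the law of cosines:
  VR² = VQ² + QR² - 2·VQ·QR·cos(90°) = 121 + 100 - 0 = 221
  VR ≈ 14.87

Step 2: From UR = 7, RX = 14, and ∠URX = 120°, by the law of cosines:
  UX² = UR² + RX² - 2·UR·RX·cos(120°) = 49 + 196 + 98 = 343
  UX = 7·√7

Step 3: From VQ = 11, VR = 14.87, QR = 10, by the inverse law of cosines:
  cos(∠QVR) = (VQ² + VR² - QR²) / (2·VQ·VR)
  ∠QVR = 42.27°

Step 4: From VR = 14.87, VU = 10, RU = 7, by the inverse law of cosines:
  cos(∠RVU) = (VR² + VU² - RU²) / (2·VR·VU)
  ∠RVU = 23.82°

Step 5: From RQ = 10, RV = 14.87, QV = 11, by the inverse law of cosines:
  cos(∠QRV) = (RQ² + RV² - QV²) / (2·RQ·RV)
  ∠QRV = 47.73°

Step 6: From RU = 7, RV = 14.87, UV = 10, by the inverse law of cosines:
  cos(∠URV) = (RU² + RV² - UV²) / (2·RU·RV)
  ∠URV = 35.23°

Step 7: From UR = 7, UV = 10, RV = 14.87, by the inverse law of cosines:
  cos(∠RUV) = (UR² + UV² - RV²) / (2·UR·UV)
  ∠RUV = 120.95°

Step 8: From UR = 7, UX = 7·√7, RX = 14, by the inverse law of cosines:
  cos(∠RUX) = (UR² + UX² - RX²) / (2·UR·UX)
  ∠RUX = 40.89°

Step 9: From XR = 14, XU = 7·√7, RU = 7, by the inverse law of cosines:
  cos(∠RXU) = (XR² + XU² - RU²) / (2·XR·XU)
  ∠RXU = 19.11°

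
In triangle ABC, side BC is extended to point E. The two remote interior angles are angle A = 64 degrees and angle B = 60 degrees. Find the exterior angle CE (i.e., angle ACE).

Exterior angle = 64 + 60 = 124 degrees (exterior angle theorem).

124 degrees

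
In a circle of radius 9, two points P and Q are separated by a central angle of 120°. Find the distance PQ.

Chord length = 2r sin(θ/2)
= 2 × 9 × sin(120°/2)
= 2 × 9 × sin(60°)
= 9*sqrt(3)

9*sqrt(3)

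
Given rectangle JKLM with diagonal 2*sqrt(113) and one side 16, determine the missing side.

b = sqrt(d^2 - a^2) = sqrt(452 - 256) = sqrt(196) = 14

14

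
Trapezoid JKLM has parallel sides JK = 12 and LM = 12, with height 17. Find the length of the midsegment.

The midsegment of a trapezoid = (base1 + base2) / 2
midsegment = (12 + 12) / 2
midsegment = 24 / 2
midsegment = 12

12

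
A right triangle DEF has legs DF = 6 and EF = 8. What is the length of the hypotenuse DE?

By the Pythagorean theorem: DE^2 = DF^2 + EF^2
DE^2 = 6^2 + 8^2 = 36 + 64 = 100
DE = sqrt(100) = 10

10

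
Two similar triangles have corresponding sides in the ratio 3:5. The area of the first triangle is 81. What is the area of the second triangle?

Area ratio = (3/5)^2 = 9/25. Area of the second triangle = 81 * 25/9 = 225.

225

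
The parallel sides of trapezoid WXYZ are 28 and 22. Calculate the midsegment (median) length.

midsegment = (28 + 22) / 2 = 50 / 2 = 25

25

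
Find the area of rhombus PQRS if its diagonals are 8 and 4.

Area of a rhombus = (d1 * d2) / 2
Area = (8 * 4) / 2
Area = 32 / 2
Area = 16

16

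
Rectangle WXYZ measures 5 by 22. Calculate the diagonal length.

d = sqrt(5^2 + 22^2) = sqrt(509)

sqrt(509)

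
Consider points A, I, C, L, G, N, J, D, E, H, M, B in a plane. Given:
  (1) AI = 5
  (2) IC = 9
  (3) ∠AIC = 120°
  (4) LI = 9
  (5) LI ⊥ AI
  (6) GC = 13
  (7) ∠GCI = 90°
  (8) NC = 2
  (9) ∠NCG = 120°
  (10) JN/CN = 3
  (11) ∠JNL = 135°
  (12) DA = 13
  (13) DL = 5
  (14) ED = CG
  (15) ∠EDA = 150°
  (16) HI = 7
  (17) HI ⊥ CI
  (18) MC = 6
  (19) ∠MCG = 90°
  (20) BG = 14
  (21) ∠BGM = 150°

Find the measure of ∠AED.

From the given relations: ED = CG = 13.
Step 1: By the law of cosines on triangle EDA: EA² = 13² + 13² − 2·13·13·cos(150°) = 630.72, so EA ≈ 25.11.
Step 2: By the inverse law of cosines on triangle AED: cos(∠AED) = (25.11² + 13² − 13²) / (2·25.11·13) = 630.72/652.97 = 0.9659, so ∠AED = 15°.

Therefore, the measure of angle ∠AED = 15°.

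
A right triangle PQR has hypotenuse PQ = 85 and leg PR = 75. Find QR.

By the Pythagorean theorem: QR^2 = PQ^2 - PR^2
QR^2 = 85^2 - 75^2 = 7225 - 5625 = 1600
QR = sqrt(1600) = 40

40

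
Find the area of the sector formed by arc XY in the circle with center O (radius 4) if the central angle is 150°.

Sector area = πr² × θ/360
= π × 4² × 5/12
= π × 16 × 5/12
= 20*pi/3

20*pi/3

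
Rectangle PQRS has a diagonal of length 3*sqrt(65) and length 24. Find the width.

Using the Pythagorean theorem: d^2 = a^2 + b^2
b^2 = d^2 - a^2
b^2 = 585 - 576
b^2 = 9
b = sqrt(9) = 3

3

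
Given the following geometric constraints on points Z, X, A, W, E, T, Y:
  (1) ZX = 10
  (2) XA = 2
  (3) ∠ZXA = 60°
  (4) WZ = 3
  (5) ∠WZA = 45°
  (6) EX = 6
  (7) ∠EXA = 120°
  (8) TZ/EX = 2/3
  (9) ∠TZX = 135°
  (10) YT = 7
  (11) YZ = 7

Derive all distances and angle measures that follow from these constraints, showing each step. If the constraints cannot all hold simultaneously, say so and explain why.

The constraints are consistent.

From the given relations:
  TZ = 2/3·EX = 2/3·6 = 4

Step 1: From ZX = 10, XA = 2, and ∠ZXA = 60°, by the law of cosines:
  ZA² = ZX² + XA² - 2·ZX·XA·cos(60°) = 100 + 4 - 20 = 84
  ZA = 2·√21

Step 2: From XZ = 10, ZT = 4, and ∠XZT = 135°, by the law of cosines:
  XT² = XZ² + ZT² - 2·XZ·ZT·cos(135°) = 100 + 16 + 56.57 = 172.6
  XT ≈ 13.14

Step 3: From AX = 2, XE = 6, and ∠AXE = 120°, by the law of cosines:
  AE² = AX² + XE² - 2·AX·XE·cos(120°) = 4 + 36 + 12 = 52
  AE = 2·√13

Step 4: From ZT = 4, ZY = 7, TY = 7, by the inverse law of cosines:
  cos(∠TZY) = (ZT² + ZY² - TY²) / (2·ZT·ZY)
  ∠TZY = 73.4°

Step 5: From TY = 7, TZ = 4, YZ = 7, by the inverse law of cosines:
  cos(∠YTZ) = (TY² + TZ² - YZ²) / (2·TY·TZ)
  ∠YTZ = 73.4°

Step 6: From YT = 7, YZ = 7, TZ = 4, by the inverse law of cosines:
  cos(∠TYZ) = (YT² + YZ² - TZ²) / (2·YT·YZ)
  ∠TYZ = 33.2°

Step 7: From AZ = 2·√21, ZW = 3, and ∠AZW = 45°, by the law of cosines:
  AW² = AZ² + ZW² - 2·AZ·ZW·cos(45°) = 84 + 9 - 38.88 = 54.12
  AW ≈ 7.36

Step 8: From ZA = 2·√21, ZX = 10, AX = 2, by the inverse law of cosines:
  cos(∠AZX) = (ZA² + ZX² - AX²) / (2·ZA·ZX)
  ∠AZX = 10.89°

Step 9: From XT = 13.14, XZ = 10, TZ = 4, by the inverse law of cosines:
  cos(∠TXZ) = (XT² + XZ² - TZ²) / (2·XT·XZ)
  ∠TXZ = 12.43°

Step 10: From AE = 2·√13, AX = 2, EX = 6, by the inverse law of cosines:
  cos(∠EAX) = (AE² + AX² - EX²) / (2·AE·AX)
  ∠EAX = 46.1°

Step 11: From AX = 2, AZ = 2·√21, XZ = 10, by the inverse law of cosines:
  cos(∠XAZ) = (AX² + AZ² - XZ²) / (2·AX·AZ)
  ∠XAZ = 109.11°

Step 12: From EA = 2·√13, EX = 6, AX = 2, by the inverse law of cosines:
  cos(∠AEX) = (EA² + EX² - AX²) / (2·EA·EX)
  ∠AEX = 13.9°

Step 13: From TX = 13.14, TZ = 4, XZ = 10, by the inverse law of cosines:
  cos(∠XTZ) = (TX² + TZ² - XZ²) / (2·TX·TZ)
  ∠XTZ = 32.57°

Step 14: From AW = 7.36, AZ = 2·√21, WZ = 3, by the inverse law of cosines:
  cos(∠WAZ) = (AW² + AZ² - WZ²) / (2·AW·AZ)
  ∠WAZ = 16.76°

Step 15: From WA = 7.36, WZ = 3, AZ = 2·√21, by the inverse law of cosines:
  cos(∠AWZ) = (WA² + WZ² - AZ²) / (2·WA·WZ)
  ∠AWZ = 118.24°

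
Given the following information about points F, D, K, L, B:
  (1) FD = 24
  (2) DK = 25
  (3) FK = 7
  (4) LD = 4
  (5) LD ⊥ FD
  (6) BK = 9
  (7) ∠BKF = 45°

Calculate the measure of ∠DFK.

Step 1: By the inverse law of cosines on triangle DFK: cos(∠DFK) = (24² + 7² − 25²) / (2·24·7) = 0/336 = 0, so ∠DFK = 90°.

Therefore, the measure of angle ∠DFK = 90°.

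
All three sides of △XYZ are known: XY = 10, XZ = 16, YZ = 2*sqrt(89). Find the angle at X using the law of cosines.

By the inverse law of cosines: cos(X) = (XY² + XZ² - YZ²) / (2 × XY × XZ)
cos(X) = (10² + 16² - (2*sqrt(89))²) / (2 × 10 × 16)
cos(X) = (100 + 256 - (356)) / 320
cos(X) = 0
X = arccos(0) = 90°

90°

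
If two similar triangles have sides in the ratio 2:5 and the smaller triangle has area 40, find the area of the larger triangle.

The ratio of areas of similar triangles = (side ratio)^2.
Side ratio = 2:5, so area ratio = 4:25.
Area of the larger triangle / Area of the smaller triangle = 25/4
Area of the larger triangle = 40 * 25/4 = 250

250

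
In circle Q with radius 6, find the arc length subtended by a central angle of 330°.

Arc length = 2π(6)(11/12) = 11*pi

11*pi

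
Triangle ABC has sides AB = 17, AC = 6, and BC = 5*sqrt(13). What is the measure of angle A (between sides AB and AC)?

cos(A) = (17² + 6² - (5*sqrt(13))²) / (2 × 17 × 6) = 0, so A = arccos(0) = 90°.

90°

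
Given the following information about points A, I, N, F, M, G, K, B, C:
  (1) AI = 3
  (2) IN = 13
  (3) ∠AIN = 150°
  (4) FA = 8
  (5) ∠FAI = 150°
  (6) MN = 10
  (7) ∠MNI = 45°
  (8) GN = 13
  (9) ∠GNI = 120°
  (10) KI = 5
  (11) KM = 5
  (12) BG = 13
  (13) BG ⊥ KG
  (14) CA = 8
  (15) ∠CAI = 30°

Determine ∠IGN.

Step 1: By the law of cosines on triangle GNI: GI² = 13² + 13² − 2·13·13·cos(120°) = 507, so GI = 13·√3.
Step 2: By the inverse law of cosines on triangle IGN: cos(∠IGN) = ((13·√3)² + 13² − 13²) / (2·13·√3·13) = 507/585.43 = 0.866, so ∠IGN = 30°.

Therefore, the measure of angle ∠IGN = 30°.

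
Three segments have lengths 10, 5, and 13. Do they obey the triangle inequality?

For three segments to close into a triangle, no single side can be as long as the other two combined.
The longest side is 13, and 5 + 10 = 15 > 13.
A triangle can be formed.

Yes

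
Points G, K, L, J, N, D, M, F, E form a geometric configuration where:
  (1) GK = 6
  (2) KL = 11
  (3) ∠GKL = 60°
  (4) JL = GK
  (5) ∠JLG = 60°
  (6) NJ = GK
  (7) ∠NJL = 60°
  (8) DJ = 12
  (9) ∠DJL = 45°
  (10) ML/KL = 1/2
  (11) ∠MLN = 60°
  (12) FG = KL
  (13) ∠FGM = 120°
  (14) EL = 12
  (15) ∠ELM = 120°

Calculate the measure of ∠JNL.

From the given relations: NJ = GK = 6; JL = GK = 6.
Step 1: By the law of cosines on triangle NJL: NL² = 6² + 6² − 2·6·6·cos(60°) = 36, so NL = 6.
Step 2: By the inverse law of cosines on triangle JNL: cos(∠JNL) = (6² + 6² − 6²) / (2·6·6) = 36/72 = 0.5, so ∠JNL = 60°.

Therefore, the measure of angle ∠JNL = 60°.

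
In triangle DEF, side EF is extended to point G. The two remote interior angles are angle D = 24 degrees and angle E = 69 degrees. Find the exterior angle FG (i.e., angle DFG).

The interior angle at F is 180 - 24 - 69 = 87 degrees.
The exterior angle and interior angle at F are supplementary:
Exterior angle = 180 - 87 = 93 degrees.

93 degrees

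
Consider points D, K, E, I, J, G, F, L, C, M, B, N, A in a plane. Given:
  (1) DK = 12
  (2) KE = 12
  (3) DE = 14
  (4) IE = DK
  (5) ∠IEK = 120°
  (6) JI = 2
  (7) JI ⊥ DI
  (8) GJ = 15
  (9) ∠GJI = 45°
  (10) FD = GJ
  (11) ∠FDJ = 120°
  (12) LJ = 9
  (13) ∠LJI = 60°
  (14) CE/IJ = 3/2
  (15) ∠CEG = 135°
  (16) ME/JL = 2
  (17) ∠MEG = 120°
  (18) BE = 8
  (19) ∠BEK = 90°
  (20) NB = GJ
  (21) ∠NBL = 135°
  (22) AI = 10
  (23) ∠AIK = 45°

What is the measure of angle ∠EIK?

From the given relations: IE = DK = 12.
Step 1: By the law of cosines on triangle IEK: IK² = 12² + 12² − 2·12·12·cos(120°) = 432, so IK = 12·√3.
Step 2: By the inverse law of cosines on triangle EIK: cos(∠EIK) = (12² + (12·√3)² − 12²) / (2·12·12·√3) = 432/498.83 = 0.866, so ∠EIK = 30°.

Therefore, the measure of angle ∠EIK = 30°.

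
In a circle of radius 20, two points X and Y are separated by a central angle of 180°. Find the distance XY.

Drop a perpendicular from the center to the chord, bisecting both the chord and the central angle.
Each half-chord = r sin(θ/2) = 20 sin(90°).
The full chord = 2 × 20 × sin(90°) = 40.

40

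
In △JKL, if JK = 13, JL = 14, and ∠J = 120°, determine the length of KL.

Law of cosines: KL^2 = 13^2 + 14^2 - 2(13)(14)cos(120°) = 547, so KL = sqrt(547).

sqrt(547)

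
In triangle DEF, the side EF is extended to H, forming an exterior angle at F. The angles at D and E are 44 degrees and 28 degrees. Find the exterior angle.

The interior angle at F is 180 - 44 - 28 = 108 degrees.
The exterior angle and interior angle at F are supplementary:
Exterior angle = 180 - 108 = 72 degrees.

72 degrees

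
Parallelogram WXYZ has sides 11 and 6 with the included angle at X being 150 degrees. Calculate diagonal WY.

Using the law of cosines:
d^2 = 11^2 + 6^2 - 2(11)(6)cos(150 degrees)
d^2 = 121 + 36 - 132*-sqrt(3)/2
d^2 = 66*sqrt(3) + 157
d = sqrt(66*sqrt(3) + 157)

sqrt(66*sqrt(3) + 157)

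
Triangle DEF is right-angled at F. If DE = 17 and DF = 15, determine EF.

EF = sqrt(17^2 - 15^2) = sqrt(64) = 8

8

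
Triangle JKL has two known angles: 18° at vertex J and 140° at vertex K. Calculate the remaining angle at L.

The interior angles sum to 180°: angle L = 180 - 18 - 140 = 22°.
The triangle is obtuse (angles 18°, 140°, 22°).

22 degrees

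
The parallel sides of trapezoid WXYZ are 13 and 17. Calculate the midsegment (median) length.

The midsegment (median) of a trapezoid connects the midpoints of the non-parallel sides.
Its length is the average of the two bases: (13 + 17) / 2 = 15.

15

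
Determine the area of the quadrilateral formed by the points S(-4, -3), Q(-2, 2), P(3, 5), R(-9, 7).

The Shoelace formula works by pairing each vertex with the next (cycling back to the first).
For each pair, compute x_i*y_(i+1) - x_(i+1)*y_i:
  (-4*2 - -2*-3) = -14
  (-2*5 - 3*2) = -16
  (3*7 - -9*5) = 66
  (-9*-3 - -4*7) = 55
Taking half the absolute value of the total: Area = (1/2)(91) = 91/2.

91/2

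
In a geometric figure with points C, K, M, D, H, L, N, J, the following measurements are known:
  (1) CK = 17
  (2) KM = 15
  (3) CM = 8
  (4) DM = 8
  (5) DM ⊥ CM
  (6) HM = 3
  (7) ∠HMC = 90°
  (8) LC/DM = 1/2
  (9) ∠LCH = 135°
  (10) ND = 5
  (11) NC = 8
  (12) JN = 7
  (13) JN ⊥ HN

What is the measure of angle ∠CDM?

Step 1: By the law of cosines on triangle DMC: DC² = 8² + 8² − 2·8·8·cos(90°) = 128, so DC = 8·√2.
Step 2: By the inverse law of cosines on triangle CDM: cos(∠CDM) = ((8·√2)² + 8² − 8²) / (2·8·√2·8) = 128/181.02 = 0.7071, so ∠CDM = 45°.

Therefore, the measure of angle ∠CDM = 45°.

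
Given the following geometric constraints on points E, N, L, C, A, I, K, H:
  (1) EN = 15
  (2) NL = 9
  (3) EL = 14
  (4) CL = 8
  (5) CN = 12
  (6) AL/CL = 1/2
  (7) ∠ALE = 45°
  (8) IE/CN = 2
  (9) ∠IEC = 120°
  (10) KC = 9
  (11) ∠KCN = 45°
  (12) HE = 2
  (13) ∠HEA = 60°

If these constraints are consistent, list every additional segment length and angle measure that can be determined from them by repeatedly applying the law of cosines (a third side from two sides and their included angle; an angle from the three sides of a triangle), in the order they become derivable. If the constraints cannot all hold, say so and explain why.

The constraints are consistent. Derivable facts, in order:
After 1 step:
- EA ≈ 11.52
- NK ≈ 8.5
- ∠CLN = 89.6°
- ∠CNL = 41.81°
- ∠ELN = 78.09°
- ∠ENL = 65.96°
- ∠LCN = 48.59°
- ∠LEN = 35.95°
After 2 steps:
- AH ≈ 10.67
- ∠AEL = 14.21°
- ∠CKN = 86.53°
- ∠CNK = 48.47°
- ∠EAL = 120.79°
After 3 steps:
- ∠AHE = 110.65°
- ∠EAH = 9.35°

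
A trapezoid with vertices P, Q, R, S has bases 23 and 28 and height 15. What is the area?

Area = (23 + 28) * 15 / 2 = 765 / 2 = 765/2

765/2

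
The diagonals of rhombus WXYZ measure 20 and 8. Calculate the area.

The diagonals of a rhombus divide it into four right triangles.
Each triangle has legs 20/ 2 = 10 and 8/2 = 4, so each has area (1/2)*10*4 = 20.
Four such triangles give total area = (d1 * d2) / 2 = 80.

80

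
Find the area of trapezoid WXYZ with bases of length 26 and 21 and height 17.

A trapezoid's area equals the midsegment times the height.
The midsegment is (26 + 21) / 2 = 47/2.
Area = 47/2 * 17 = 799/2.

799/2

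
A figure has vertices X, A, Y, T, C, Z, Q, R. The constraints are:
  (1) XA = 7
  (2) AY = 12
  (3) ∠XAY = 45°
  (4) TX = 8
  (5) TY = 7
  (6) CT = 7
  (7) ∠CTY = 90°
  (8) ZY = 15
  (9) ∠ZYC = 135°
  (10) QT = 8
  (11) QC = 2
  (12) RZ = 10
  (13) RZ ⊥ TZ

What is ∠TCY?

Step 1: By the law of cosines on triangle CTY: CY² = 7² + 7² − 2·7·7·cos(90°) = 98, so CY = 7·√2.
Step 2: By the inverse law of cosines on triangle TCY: cos(∠TCY) = (7² + (7·√2)² − 7²) / (2·7·7·√2) = 98/138.59 = 0.7071, so ∠TCY = 45°.

Therefore, the measure of angle ∠TCY = 45°.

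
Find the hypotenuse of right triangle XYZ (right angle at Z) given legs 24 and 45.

By the Pythagorean theorem: XY^2 = XZ^2 + YZ^2
XY^2 = 24^2 + 45^2 = 576 + 2025 = 2601
XY = sqrt(2601) = 51

51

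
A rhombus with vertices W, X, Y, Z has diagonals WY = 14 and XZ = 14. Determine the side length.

The diagonals of a rhombus bisect each other at right angles.
Half-diagonals: 14/2 = 7 and 14/2 = 7
side = sqrt(7^2 + 7^2)
side = sqrt(49 + 49)
side = sqrt(98) = 7*sqrt(2)

7*sqrt(2)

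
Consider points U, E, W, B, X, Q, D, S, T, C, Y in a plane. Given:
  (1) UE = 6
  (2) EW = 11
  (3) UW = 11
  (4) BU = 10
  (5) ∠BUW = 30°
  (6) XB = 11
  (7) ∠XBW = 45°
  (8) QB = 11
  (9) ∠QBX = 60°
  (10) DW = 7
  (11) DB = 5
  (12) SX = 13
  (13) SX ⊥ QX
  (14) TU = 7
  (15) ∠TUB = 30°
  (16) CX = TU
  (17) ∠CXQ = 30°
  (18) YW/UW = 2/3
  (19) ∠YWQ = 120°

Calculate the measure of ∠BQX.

Step 1: By the law of cosines on triangle QBX: QX² = 11² + 11² − 2·11·11·cos(60°) = 121, so QX = 11.
Step 2: By the inverse law of cosines on triangle BQX: cos(∠BQX) = (11² + 11² − 11²) / (2·11·11) = 121/242 = 0.5, so ∠BQX = 60°.

Therefore, the measure of angle ∠BQX = 60°.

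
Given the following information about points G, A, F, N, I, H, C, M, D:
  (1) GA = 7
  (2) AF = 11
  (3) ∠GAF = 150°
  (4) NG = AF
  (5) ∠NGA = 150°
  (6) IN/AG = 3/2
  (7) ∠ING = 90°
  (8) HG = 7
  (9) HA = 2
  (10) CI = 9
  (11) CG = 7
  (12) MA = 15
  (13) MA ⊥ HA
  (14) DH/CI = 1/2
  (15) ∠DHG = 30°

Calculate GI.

From the given relations: NG = AF = 11; IN = 3/2·AG = 3/2·7 ≈ 10.5.
Step 1: By the law of cosines on triangle GNI: GI² = 11² + 10.5² − 2·11·10.5·cos(90°) = 231.25, so GI = 5/2·√37.

Therefore, the length of GI = 5/2·√37.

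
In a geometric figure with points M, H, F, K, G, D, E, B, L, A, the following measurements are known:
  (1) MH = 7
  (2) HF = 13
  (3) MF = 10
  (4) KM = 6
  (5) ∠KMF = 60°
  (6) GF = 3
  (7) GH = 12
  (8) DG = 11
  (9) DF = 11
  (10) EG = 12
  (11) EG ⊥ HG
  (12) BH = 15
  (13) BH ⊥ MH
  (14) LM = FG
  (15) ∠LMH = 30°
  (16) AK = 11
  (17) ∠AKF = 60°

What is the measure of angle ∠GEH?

Step 1: By the law of cosines on triangle EGH: EH² = 12² + 12² − 2·12·12·cos(90°) = 288, so EH = 12·√2.
Step 2: By the inverse law of cosines on triangle GEH: cos(∠GEH) = (12² + (12·√2)² − 12²) / (2·12·12·√2) = 288/407.29 = 0.7071, so ∠GEH = 45°.

Therefore, the measure of angle ∠GEH = 45°.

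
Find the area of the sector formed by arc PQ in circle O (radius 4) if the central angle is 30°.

Sector area = π(4²)(1/12) = 4*pi/3

4*pi/3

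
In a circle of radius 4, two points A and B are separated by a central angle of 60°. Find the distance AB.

Chord length = 2r sin(θ/2)
= 2 × 4 × sin(60°/2)
= 2 × 4 × sin(30°)
= 4

4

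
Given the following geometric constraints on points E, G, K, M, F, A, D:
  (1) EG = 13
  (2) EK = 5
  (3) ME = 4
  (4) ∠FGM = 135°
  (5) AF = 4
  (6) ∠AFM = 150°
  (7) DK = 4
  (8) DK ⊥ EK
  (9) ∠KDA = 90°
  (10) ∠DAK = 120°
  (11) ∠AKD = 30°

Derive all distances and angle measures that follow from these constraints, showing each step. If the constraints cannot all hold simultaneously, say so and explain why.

These constraints are not satisfiable: (9), (10) and (11) are the three interior angles of triangle KDA, which must sum to 180°, but 90° + 120° + 30° = 240°. No planar figure meets all of them, so nothing further can be derived.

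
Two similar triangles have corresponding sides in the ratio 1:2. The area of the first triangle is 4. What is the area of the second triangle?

For similar figures, the area ratio equals the square of the side ratio.
Side ratio (the first triangle to the second triangle) = 1:2, so area ratio = 1^2:2^2 = 1:4.
If the area of the first triangle is 4, then the area of the second triangle = 4 * (4/1) = 16.

16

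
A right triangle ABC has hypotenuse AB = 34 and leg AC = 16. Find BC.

By the Pythagorean theorem: BC^2 = AB^2 - AC^2
BC^2 = 34^2 - 16^2 = 1156 - 256 = 900
BC = sqrt(900) = 30

30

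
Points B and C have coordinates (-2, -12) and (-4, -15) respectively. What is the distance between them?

The horizontal distance is |-4 - -2| = 2 and the vertical distance is |-15 - -12| = 3.
By the Pythagorean theorem, d = sqrt(2^2 + 3^2) = sqrt(13).

sqrt(13)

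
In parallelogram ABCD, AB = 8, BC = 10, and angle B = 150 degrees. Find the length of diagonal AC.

The diagonal of a parallelogram can be found by treating two adjacent sides and the diagonal as a triangle.
Applying the law of cosines with sides 8, 10 and included angle 150°:
d^2 = 64 + 100 - 160*cos(150°) = 80*sqrt(3) + 164
d = 2*sqrt(20*sqrt(3) + 41)

2*sqrt(20*sqrt(3) + 41)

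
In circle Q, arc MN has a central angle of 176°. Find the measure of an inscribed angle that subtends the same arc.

Inscribed angle = 176° / 2 = 88° (inscribed angle theorem).

88°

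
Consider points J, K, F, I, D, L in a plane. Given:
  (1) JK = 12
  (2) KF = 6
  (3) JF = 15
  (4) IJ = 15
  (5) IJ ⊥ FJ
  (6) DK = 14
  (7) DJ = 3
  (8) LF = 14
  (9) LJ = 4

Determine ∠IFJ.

Step 1: By the law of cosines on triangle FJI: FI² = 15² + 15² − 2·15·15·cos(90°) = 450, so FI = 15·√2.
Step 2: By the inverse law of cosines on triangle IFJ: cos(∠IFJ) = ((15·√2)² + 15² − 15²) / (2·15·√2·15) = 450/636.4 = 0.7071, so ∠IFJ = 45°.

Therefore, the measure of angle ∠IFJ = 45°.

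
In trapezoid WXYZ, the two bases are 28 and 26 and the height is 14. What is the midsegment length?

The midsegment (median) of a trapezoid connects the midpoints of the non-parallel sides.
Its length is the average of the two bases: (28 + 26) / 2 = 27.

27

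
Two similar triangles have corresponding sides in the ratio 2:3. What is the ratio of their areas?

Area scales with the square of linear dimensions. If every length is multiplied by 2/3, then the area is multiplied by (2/3)^2 = 4/9.
The area ratio is 4:9.

4:9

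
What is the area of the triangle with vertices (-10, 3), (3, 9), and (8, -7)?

Shoelace: Area = (1/2)|-10(9--7) + 3(-7-3) + 8(3-9)| = (1/2)(238) = 119

119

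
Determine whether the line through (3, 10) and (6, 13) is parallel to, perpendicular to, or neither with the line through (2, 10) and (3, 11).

Slope of line 1: m1 = (13 - 10)/(6 - 3) = 3/3 = 1
Slope of line 2: m2 = (11 - 10)/(3 - 2) = 1/1 = 1
Two lines are parallel if and only if they have equal slopes (or both are vertical).
Here m1 = m2 = 1, confirming the lines are parallel.

Parallel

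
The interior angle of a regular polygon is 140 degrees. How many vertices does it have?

The exterior angle is the supplement of the interior angle: 180 - 140 = 40 degrees.
Since the exterior angles of any convex polygon sum to 360 degrees, the number of sides is 360 / 40 = 9.

9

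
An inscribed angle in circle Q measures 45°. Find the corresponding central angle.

The inscribed angle theorem states that a central angle is always twice any inscribed angle that subtends the same arc.
Since the inscribed angle is 45°, the central angle = 2 × 45° = 90°.

90°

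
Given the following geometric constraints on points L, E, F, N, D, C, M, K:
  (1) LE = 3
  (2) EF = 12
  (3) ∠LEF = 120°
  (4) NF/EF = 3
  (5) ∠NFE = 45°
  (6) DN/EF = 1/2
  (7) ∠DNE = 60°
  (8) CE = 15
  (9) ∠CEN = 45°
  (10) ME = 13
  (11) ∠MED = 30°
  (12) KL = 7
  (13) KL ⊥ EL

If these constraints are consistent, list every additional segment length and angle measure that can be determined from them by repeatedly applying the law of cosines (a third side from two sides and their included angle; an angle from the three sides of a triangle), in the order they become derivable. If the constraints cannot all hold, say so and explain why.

The constraints are consistent. Derivable facts, in order:
After 1 step:
- EK = √58
- EN ≈ 28.79
- LF = 3·√21
After 2 steps:
- ED ≈ 26.31
- NC ≈ 21.05
- ∠EFL = 10.89°
- ∠EKL = 23.2°
- ∠ELF = 49.11°
- ∠ENF = 17.14°
- ∠FEN = 117.86°
- ∠KEL = 66.8°
After 3 steps:
- DM ≈ 16.4
- ∠CNE = 30.25°
- ∠DEN = 11.39°
- ∠ECN = 104.75°
- ∠EDN = 108.61°
After 4 steps:
- ∠DME = 126.65°
- ∠EDM = 23.35°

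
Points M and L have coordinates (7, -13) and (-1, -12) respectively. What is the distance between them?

d = sqrt((-8)^2 + (1)^2) = sqrt(65)

sqrt(65)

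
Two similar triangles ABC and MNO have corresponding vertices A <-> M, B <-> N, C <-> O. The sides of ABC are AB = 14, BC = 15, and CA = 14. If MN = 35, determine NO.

k = 35/14 = 5/2. NO = 5/2 * 15 = 75/2.

75/2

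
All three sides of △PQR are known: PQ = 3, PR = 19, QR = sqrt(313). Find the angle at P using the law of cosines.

When all three sides of a triangle are known, the law of cosines can be rearranged to find any angle.
cos(C) = (a² + b² - c²) / (2ab) gives cos(P) = 1/2.
Taking the inverse cosine: P = 60°.

60°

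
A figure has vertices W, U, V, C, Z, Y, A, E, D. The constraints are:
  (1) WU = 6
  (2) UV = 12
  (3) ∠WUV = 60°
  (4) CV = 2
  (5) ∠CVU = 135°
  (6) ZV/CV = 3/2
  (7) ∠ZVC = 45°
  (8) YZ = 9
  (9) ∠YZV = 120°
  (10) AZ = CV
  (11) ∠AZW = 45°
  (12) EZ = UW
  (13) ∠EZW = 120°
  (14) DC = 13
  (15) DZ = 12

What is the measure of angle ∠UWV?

Step 1: By the law of cosines on triangle WUV: WV² = 6² + 12² − 2·6·12·cos(60°) = 108, so WV = 6·√3.
Step 2: By the inverse law of cosines on triangle UWV: cos(∠UWV) = (6² + (6·√3)² − 12²) / (2·6·6·√3) = 0/124.71 = 0, so ∠UWV = 90°.

Therefore, the measure of angle ∠UWV = 90°.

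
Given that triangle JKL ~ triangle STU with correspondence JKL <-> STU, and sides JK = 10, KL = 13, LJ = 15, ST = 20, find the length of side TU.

Since the triangles are similar, the ratio of corresponding sides is constant.
Scale factor k = ST / JK = 20 / 10 = 2
TU = k * KL = 2 * 13 = 26

26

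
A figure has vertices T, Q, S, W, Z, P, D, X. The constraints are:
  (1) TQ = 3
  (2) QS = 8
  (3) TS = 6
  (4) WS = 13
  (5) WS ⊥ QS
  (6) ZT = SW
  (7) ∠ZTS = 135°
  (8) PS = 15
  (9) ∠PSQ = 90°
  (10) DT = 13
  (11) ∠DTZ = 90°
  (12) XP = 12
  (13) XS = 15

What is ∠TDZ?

From the given relations: ZT = SW = 13.
Step 1: By the law of cosines on triangle DTZ: DZ² = 13² + 13² − 2·13·13·cos(90°) = 338, so DZ = 13·√2.
Step 2: By the inverse law of cosines on triangle TDZ: cos(∠TDZ) = (13² + (13·√2)² − 13²) / (2·13·13·√2) = 338/478 = 0.7071, so ∠TDZ = 45°.

Therefore, the measure of angle ∠TDZ = 45°.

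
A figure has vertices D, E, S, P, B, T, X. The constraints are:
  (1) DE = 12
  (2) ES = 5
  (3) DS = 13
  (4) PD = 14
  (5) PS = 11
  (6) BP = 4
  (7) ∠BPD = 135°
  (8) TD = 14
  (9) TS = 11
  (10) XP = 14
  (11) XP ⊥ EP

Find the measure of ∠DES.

Step 1: By the inverse law of cosines on triangle DES: cos(∠DES) = (12² + 5² − 13²) / (2·12·5) = 0/120 = 0, so ∠DES = 90°.

Therefore, the measure of angle ∠DES = 90°.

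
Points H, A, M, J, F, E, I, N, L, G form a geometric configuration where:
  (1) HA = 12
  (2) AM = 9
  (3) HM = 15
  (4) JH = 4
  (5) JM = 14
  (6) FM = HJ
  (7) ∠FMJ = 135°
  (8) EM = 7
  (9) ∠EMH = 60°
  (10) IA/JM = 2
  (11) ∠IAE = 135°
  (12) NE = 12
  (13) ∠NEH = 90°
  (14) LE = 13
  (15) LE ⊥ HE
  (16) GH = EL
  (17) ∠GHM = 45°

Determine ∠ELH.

Step 1: By the law of cosines on triangle EMH: EH² = 7² + 15² − 2·7·15·cos(60°) = 169, so EH = 13.
Step 2: By the law of cosines on triangle LEH: LH² = 13² + 13² − 2·13·13·cos(90°) = 338, so LH = 13·√2.
Step 3: By the inverse law of cosines on triangle ELH: cos(∠ELH) = (13² + (13·√2)² − 13²) / (2·13·13·√2) = 338/478 = 0.7071, so ∠ELH = 45°.

Therefore, the measure of angle ∠ELH = 45°.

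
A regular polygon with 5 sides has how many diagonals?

The number of diagonals in an n-gon is n(n - 3)/2.
For n = 5: 5(5 - 3)/2 = 5 × 2 / 2 = 5.

5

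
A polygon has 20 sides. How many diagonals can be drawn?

Each of the 20 vertices connects to 17 non-adjacent vertices via diagonals.
Total connections = 20 × 17 = 340, but each diagonal is counted twice.
Number of diagonals = 340 / 2 = 170.

170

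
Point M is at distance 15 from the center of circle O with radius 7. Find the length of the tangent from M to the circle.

tangent = √(d² - r²) = √(15² - 7²) = √(225 - 49) = √176 = 4*sqrt(11)

4*sqrt(11)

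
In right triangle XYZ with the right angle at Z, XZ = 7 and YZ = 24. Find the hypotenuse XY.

In a right triangle, the square of the hypotenuse equals the sum of the squares of the two legs.
The legs are 7 and 24, so the hypotenuse = sqrt(49 + 576) = sqrt(625) = 25.

25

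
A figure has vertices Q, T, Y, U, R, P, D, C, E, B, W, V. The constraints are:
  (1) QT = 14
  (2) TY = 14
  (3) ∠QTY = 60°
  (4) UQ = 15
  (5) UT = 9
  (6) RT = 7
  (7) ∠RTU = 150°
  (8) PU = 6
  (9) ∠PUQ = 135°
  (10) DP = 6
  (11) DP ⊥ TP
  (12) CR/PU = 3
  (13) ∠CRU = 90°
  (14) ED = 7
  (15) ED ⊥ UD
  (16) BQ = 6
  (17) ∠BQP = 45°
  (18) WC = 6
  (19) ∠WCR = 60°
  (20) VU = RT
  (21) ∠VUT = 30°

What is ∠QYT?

Step 1: By the law of cosines on triangle YTQ: YQ² = 14² + 14² − 2·14·14·cos(60°) = 196, so YQ = 14.
Step 2: By the inverse law of cosines on triangle QYT: cos(∠QYT) = (14² + 14² − 14²) / (2·14·14) = 196/392 = 0.5, so ∠QYT = 60°.

Therefore, the measure of angle ∠QYT = 60°.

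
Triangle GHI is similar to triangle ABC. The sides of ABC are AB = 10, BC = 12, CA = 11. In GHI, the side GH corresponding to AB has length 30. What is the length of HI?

k = 30/10 = 3. HI = 3 * 12 = 36.

36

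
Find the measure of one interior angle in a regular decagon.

Each interior angle of a regular n-gon is (n - 2) * 180 / n.
For n = 10: (10 - 2) * 180 / 10 = 1440/10 = 144 degrees.

144 degrees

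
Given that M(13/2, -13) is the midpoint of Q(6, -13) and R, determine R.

Using the midpoint formula: M = ((x1 + x2)/2, (y1 + y2)/2)
We know M = (13/2, -13) and Q = (6, -13)
For x: 13/2 = (6 + x2)/2, so x2 = 2*13/2 - 6 = 7
For y: -13 = (-13 + y2)/2, so y2 = 2*-13 - -13 = -13
R = (7, -13)

(7, -13)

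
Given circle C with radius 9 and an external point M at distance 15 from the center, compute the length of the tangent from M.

The tangent, radius, and line from the external point to the center form a right triangle.
The right angle is where the tangent meets the radius.
By the Pythagorean theorem: tangent² + 9² = 15²
tangent² = 225 - 81 = 144
tangent = 12

12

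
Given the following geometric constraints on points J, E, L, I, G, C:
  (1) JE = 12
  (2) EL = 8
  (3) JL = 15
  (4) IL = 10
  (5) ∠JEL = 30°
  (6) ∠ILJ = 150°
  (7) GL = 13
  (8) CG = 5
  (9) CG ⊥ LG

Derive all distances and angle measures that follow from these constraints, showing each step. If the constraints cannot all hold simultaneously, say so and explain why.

These constraints are not satisfiable: (1), (2) and (3) fix all three sides of triangle JEL, so by the law of cosines cos(∠JEL) = (12² + 8² − 15²) / (2·12·8) = -0.0885, i.e. ∠JEL ≈ 95.08°, which contradicts (5) ∠JEL = 30°. No planar figure meets all of them, so nothing further can be derived.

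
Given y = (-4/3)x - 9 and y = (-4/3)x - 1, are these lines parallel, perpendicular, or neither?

Slope of line 1: m1 = -4/3
Slope of line 2: m2 = -4/3
m1 = m2, so the lines are parallel.

Parallel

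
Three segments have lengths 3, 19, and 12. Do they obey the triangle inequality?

Check the triangle inequality: 3 + 12 = 15 ≤ 19.
Since the sum of two sides does not exceed the third, no triangle can be formed.

No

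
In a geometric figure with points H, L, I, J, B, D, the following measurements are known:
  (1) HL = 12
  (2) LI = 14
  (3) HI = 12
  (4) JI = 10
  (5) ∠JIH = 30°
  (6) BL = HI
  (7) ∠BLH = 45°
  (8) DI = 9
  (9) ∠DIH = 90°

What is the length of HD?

Step 1: By the law of cosines on triangle HID: HD² = 12² + 9² − 2·12·9·cos(90°) = 225, so HD = 15.

Therefore, the length of HD = 15.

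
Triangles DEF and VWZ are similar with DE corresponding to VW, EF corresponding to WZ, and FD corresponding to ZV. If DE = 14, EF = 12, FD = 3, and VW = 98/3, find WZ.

Since the triangles are similar, the ratio of corresponding sides is constant.
Scale factor k = VW / DE = 98/3 / 14 = 7/3
WZ = k * EF = 7/3 * 12 = 28

28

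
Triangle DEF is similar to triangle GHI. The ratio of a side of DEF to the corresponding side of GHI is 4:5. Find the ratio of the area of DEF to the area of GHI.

Area ratio = (side ratio)^2 = (4/5)^2 = 16:25.

16:25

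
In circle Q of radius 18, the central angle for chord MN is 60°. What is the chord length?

Drop a perpendicular from the center to the chord, bisecting both the chord and the central angle.
Each half-chord = r sin(θ/2) = 18 sin(30°).
The full chord = 2 × 18 × sin(30°) = 18.

18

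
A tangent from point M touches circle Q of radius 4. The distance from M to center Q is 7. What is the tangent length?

Let T be the point of tangency. Then QT ⊥ MT (radius ⊥ tangent).
In right triangle QTM: QM² = QT² + MT²
7² = 4² + MT²
MT² = 33, MT = sqrt(33)

sqrt(33)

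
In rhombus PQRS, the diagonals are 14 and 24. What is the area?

Area of a rhombus = (d1 * d2) / 2
Area = (14 * 24) / 2
Area = 336 / 2
Area = 168

168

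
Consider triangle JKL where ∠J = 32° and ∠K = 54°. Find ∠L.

Let angle L = x. Then 32 + 54 + x = 180.
x = 180 - 86 = 94 degrees.

94 degrees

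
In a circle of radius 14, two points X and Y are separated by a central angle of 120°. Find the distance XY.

Chord length = 2r sin(θ/2)
= 2 × 14 × sin(120°/2)
= 2 × 14 × sin(60°)
= 14*sqrt(3)

14*sqrt(3)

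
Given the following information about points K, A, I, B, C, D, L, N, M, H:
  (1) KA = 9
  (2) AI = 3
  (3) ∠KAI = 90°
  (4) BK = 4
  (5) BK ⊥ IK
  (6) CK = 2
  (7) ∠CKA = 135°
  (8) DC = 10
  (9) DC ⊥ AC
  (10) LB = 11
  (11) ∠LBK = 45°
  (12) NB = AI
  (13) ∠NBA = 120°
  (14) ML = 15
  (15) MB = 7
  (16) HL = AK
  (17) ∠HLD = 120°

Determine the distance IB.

Step 1: By the law of cosines on triangle IAK: IK² = 3² + 9² − 2·3·9·cos(90°) = 90, so IK = 3·√10.
Step 2: By the law of cosines on triangle IKB: IB² = (3·√10)² + 4² − 2·3·√10·4·cos(90°) = 106, so IB = √106.

Therefore, the length of IB = √106.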